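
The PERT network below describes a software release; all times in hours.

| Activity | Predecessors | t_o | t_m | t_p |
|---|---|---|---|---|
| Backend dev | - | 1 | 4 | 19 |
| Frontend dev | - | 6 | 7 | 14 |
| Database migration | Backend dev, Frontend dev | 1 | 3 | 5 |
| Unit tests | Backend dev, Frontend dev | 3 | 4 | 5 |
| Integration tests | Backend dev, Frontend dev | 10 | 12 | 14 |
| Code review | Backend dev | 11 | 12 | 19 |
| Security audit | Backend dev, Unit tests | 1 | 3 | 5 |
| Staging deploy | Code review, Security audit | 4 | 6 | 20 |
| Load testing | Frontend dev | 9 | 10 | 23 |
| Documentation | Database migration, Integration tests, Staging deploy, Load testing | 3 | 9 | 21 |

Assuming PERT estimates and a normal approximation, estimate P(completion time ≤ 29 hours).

0.061

te_Backend dev = (1 + 4·4 + 19)/6 = 36/6 = 6; σ²_Backend dev = ((19−1)/6)² = 9.000
te_Frontend dev = (6 + 4·7 + 14)/6 = 48/6 = 8; σ²_Frontend dev = ((14−6)/6)² = 1.778
te_Database migration = (1 + 4·3 + 5)/6 = 18/6 = 3; σ²_Database migration = ((5−1)/6)² = 0.444
te_Unit tests = (3 + 4·4 + 5)/6 = 24/6 = 4; σ²_Unit tests = ((5−3)/6)² = 0.111
te_Integration tests = (10 + 4·12 + 14)/6 = 72/6 = 12; σ²_Integration tests = ((14−10)/6)² = 0.444
te_Code review = (11 + 4·12 + 19)/6 = 78/6 = 13; σ²_Code review = ((19−11)/6)² = 1.778
te_Security audit = (1 + 4·3 + 5)/6 = 18/6 = 3; σ²_Security audit = ((5−1)/6)² = 0.444
te_Staging deploy = (4 + 4·6 + 20)/6 = 48/6 = 8; σ²_Staging deploy = ((20−4)/6)² = 7.111
te_Load testing = (9 + 4·10 + 23)/6 = 72/6 = 12; σ²_Load testing = ((23−9)/6)² = 5.444
te_Documentation = (3 + 4·9 + 21)/6 = 60/6 = 10; σ²_Documentation = ((21−3)/6)² = 9.000

Forward pass:
ES_Backend dev = 0; EF_Backend dev = 6
ES_Frontend dev = 0; EF_Frontend dev = 8
ES_Database migration = max(EF_Backend dev=6, EF_Frontend dev=8) = 8; EF_Database migration = 8+3 = 11
ES_Unit tests = max(EF_Backend dev=6, EF_Frontend dev=8) = 8; EF_Unit tests = 8+4 = 12
ES_Integration tests = max(EF_Backend dev=6, EF_Frontend dev=8) = 8; EF_Integration tests = 8+12 = 20
ES_Code review = 6; EF_Code review = 6+13 = 19
ES_Security audit = max(EF_Backend dev=6, EF_Unit tests=12) = 12; EF_Security audit = 12+3 = 15
ES_Staging deploy = max(EF_Code review=19, EF_Security audit=15) = 19; EF_Staging deploy = 19+8 = 27
ES_Load testing = 8; EF_Load testing = 8+12 = 20
ES_Documentation = max(EF_Database migration=11, EF_Integration tests=20, EF_Staging deploy=27, EF_Load testing=20) = 27; EF_Documentation = 27+10 = 37
Expected project duration μ = 37 hours. Critical path: Backend dev → Code review → Staging deploy → Documentation.

Variance along critical path = 9.000 + 1.778 + 7.111 + 9.000 = 26.889; σ = √26.889 = 5.185 hours.
Z = (29 − 37) / 5.185 = -1.543
P(T ≤ 29) = Φ(-1.543) ≈ 0.061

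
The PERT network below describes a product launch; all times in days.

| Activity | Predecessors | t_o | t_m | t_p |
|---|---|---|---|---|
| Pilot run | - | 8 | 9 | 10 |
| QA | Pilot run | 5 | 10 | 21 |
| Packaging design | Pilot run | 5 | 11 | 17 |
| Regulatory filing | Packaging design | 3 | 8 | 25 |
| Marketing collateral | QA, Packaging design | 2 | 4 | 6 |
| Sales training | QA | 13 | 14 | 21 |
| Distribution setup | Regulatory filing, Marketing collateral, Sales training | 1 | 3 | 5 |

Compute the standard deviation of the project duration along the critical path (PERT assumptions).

te_Pilot run = (8 + 4·9 + 10)/6 = 54/6 = 9; σ²_Pilot run = ((10−8)/6)² = 0.111
te_QA = (5 + 4·10 + 21)/6 = 66/6 = 11; σ²_QA = ((21−5)/6)² = 7.111
te_Packaging design = (5 + 4·11 + 17)/6 = 66/6 = 11; σ²_Packaging design = ((17−5)/6)² = 4.000
te_Regulatory filing = (3 + 4·8 + 25)/6 = 60/6 = 10; σ²_Regulatory filing = ((25−3)/6)² = 13.444
te_Marketing collateral = (2 + 4·4 + 6)/6 = 24/6 = 4; σ²_Marketing collateral = ((6−2)/6)² = 0.444
te_Sales training = (13 + 4·14 + 21)/6 = 90/6 = 15; σ²_Sales training = ((21−13)/6)² = 1.778
te_Distribution setup = (1 + 4·3 + 5)/6 = 18/6 = 3; σ²_Distribution setup = ((5−1)/6)² = 0.444

Forward pass:
ES_Pilot run = 0; EF_Pilot run = 9
ES_QA = 9; EF_QA = 9+11 = 20
ES_Packaging design = 9; EF_Packaging design = 9+11 = 20
ES_Regulatory filing = 20; EF_Regulatory filing = 20+10 = 30
ES_Marketing collateral = max(EF_QA=20, EF_Packaging design=20) = 20; EF_Marketing collateral = 20+4 = 24
ES_Sales training = 20; EF_Sales training = 20+15 = 35
ES_Distribution setup = max(EF_Regulatory filing=30, EF_Marketing collateral=24, EF_Sales training=35) = 35; EF_Distribution setup = 35+3 = 38
Expected project duration μ = 38 days. Critical path: Pilot run → QA → Sales training → Distribution setup.

Variance along critical path = 0.111 + 7.111 + 1.778 + 0.444 = 9.444
σ = √9.444 = 3.073 days

3.07 days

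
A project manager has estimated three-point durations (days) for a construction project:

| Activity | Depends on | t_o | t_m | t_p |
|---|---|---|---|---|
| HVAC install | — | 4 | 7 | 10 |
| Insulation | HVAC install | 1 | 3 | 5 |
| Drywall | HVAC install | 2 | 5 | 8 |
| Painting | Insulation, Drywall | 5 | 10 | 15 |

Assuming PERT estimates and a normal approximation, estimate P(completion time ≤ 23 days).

0.676

te_HVAC install = (4 + 4·7 + 10)/6 = 42/6 = 7; σ²_HVAC install = ((10−4)/6)² = 1.000
te_Insulation = (1 + 4·3 + 5)/6 = 18/6 = 3; σ²_Insulation = ((5−1)/6)² = 0.444
te_Drywall = (2 + 4·5 + 8)/6 = 30/6 = 5; σ²_Drywall = ((8−2)/6)² = 1.000
te_Painting = (5 + 4·10 + 15)/6 = 60/6 = 10; σ²_Painting = ((15−5)/6)² = 2.778

Forward pass:
ES_HVAC install = 0; EF_HVAC install = 7
ES_Insulation = 7; EF_Insulation = 7+3 = 10
ES_Drywall = 7; EF_Drywall = 7+5 = 12
ES_Painting = max(EF_Insulation=10, EF_Drywall=12) = 12; EF_Painting = 12+10 = 22
Expected project duration μ = 22 days. Critical path: HVAC install → Drywall → Painting.

Variance along critical path = 1.000 + 1.000 + 2.778 = 4.778; σ = √4.778 = 2.186 days.
Z = (23 − 22) / 2.186 = 0.457
P(T ≤ 23) = Φ(0.457) ≈ 0.676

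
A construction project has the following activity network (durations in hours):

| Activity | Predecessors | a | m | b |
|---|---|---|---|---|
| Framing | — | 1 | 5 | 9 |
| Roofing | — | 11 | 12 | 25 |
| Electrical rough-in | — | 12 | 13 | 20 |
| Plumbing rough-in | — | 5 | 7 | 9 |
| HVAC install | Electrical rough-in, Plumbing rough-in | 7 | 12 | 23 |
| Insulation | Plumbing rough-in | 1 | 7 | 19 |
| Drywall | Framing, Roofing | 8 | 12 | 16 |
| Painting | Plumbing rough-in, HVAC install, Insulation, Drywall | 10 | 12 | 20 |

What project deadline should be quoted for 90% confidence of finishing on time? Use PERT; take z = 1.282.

te_Framing = (1 + 4·5 + 9)/6 = 30/6 = 5; σ²_Framing = ((9−1)/6)² = 1.778
te_Roofing = (11 + 4·12 + 25)/6 = 84/6 = 14; σ²_Roofing = ((25−11)/6)² = 5.444
te_Electrical rough-in = (12 + 4·13 + 20)/6 = 84/6 = 14; σ²_Electrical rough-in = ((20−12)/6)² = 1.778
te_Plumbing rough-in = (5 + 4·7 + 9)/6 = 42/6 = 7; σ²_Plumbing rough-in = ((9−5)/6)² = 0.444
te_HVAC install = (7 + 4·12 + 23)/6 = 78/6 = 13; σ²_HVAC install = ((23−7)/6)² = 7.111
te_Insulation = (1 + 4·7 + 19)/6 = 48/6 = 8; σ²_Insulation = ((19−1)/6)² = 9.000
te_Drywall = (8 + 4·12 + 16)/6 = 72/6 = 12; σ²_Drywall = ((16−8)/6)² = 1.778
te_Painting = (10 + 4·12 + 20)/6 = 78/6 = 13; σ²_Painting = ((20−10)/6)² = 2.778

Forward pass:
ES_Framing = 0; EF_Framing = 5
ES_Roofing = 0; EF_Roofing = 14
ES_Electrical rough-in = 0; EF_Electrical rough-in = 14
ES_Plumbing rough-in = 0; EF_Plumbing rough-in = 7
ES_HVAC install = max(EF_Electrical rough-in=14, EF_Plumbing rough-in=7) = 14; EF_HVAC install = 14+13 = 27
ES_Insulation = 7; EF_Insulation = 7+8 = 15
ES_Drywall = max(EF_Framing=5, EF_Roofing=14) = 14; EF_Drywall = 14+12 = 26
ES_Painting = max(EF_Plumbing rough-in=7, EF_HVAC install=27, EF_Insulation=15, EF_Drywall=26) = 27; EF_Painting = 27+13 = 40
Expected project duration μ = 40 hours. Critical path: Electrical rough-in → HVAC install → Painting.

Variance along critical path = 1.778 + 7.111 + 2.778 = 11.667; σ = 3.416 hours.
D = μ + z·σ = 40 + 1.282·3.416 = 44.4 hours

44.4 hours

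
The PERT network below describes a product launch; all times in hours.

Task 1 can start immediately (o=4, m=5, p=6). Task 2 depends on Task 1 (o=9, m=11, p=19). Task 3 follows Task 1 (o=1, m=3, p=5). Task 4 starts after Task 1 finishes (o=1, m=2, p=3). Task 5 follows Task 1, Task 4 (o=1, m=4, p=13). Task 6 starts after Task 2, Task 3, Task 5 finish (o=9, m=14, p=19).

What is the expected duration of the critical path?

31 hours

te_Task 1 = (4 + 4·5 + 6)/6 = 30/6 = 5
te_Task 2 = (9 + 4·11 + 19)/6 = 72/6 = 12
te_Task 3 = (1 + 4·3 + 5)/6 = 18/6 = 3
te_Task 4 = (1 + 4·2 + 3)/6 = 12/6 = 2
te_Task 5 = (1 + 4·4 + 13)/6 = 30/6 = 5
te_Task 6 = (9 + 4·14 + 19)/6 = 84/6 = 14

Forward pass:
ES_Task 1 = 0; EF_Task 1 = 5
ES_Task 2 = 5; EF_Task 2 = 5+12 = 17
ES_Task 3 = 5; EF_Task 3 = 5+3 = 8
ES_Task 4 = 5; EF_Task 4 = 5+2 = 7
ES_Task 5 = max(EF_Task 1=5, EF_Task 4=7) = 7; EF_Task 5 = 7+5 = 12
ES_Task 6 = max(EF_Task 2=17, EF_Task 3=8, EF_Task 5=12) = 17; EF_Task 6 = 17+14 = 31
Expected project duration μ = 31 hours. Critical path: Task 1 → Task 2 → Task 6.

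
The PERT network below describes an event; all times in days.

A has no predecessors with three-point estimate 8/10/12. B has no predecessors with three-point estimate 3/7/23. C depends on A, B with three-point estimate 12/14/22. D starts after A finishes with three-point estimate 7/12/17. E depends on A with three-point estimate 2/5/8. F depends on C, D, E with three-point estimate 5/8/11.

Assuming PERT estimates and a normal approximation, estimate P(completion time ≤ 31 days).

0.165

te_A = (8 + 4·10 + 12)/6 = 60/6 = 10; σ²_A = ((12−8)/6)² = 0.444
te_B = (3 + 4·7 + 23)/6 = 54/6 = 9; σ²_B = ((23−3)/6)² = 11.111
te_C = (12 + 4·14 + 22)/6 = 90/6 = 15; σ²_C = ((22−12)/6)² = 2.778
te_D = (7 + 4·12 + 17)/6 = 72/6 = 12; σ²_D = ((17−7)/6)² = 2.778
te_E = (2 + 4·5 + 8)/6 = 30/6 = 5; σ²_E = ((8−2)/6)² = 1.000
te_F = (5 + 4·8 + 11)/6 = 48/6 = 8; σ²_F = ((11−5)/6)² = 1.000

Forward pass:
ES_A = 0; EF_A = 10
ES_B = 0; EF_B = 9
ES_C = max(EF_A=10, EF_B=9) = 10; EF_C = 10+15 = 25
ES_D = 10; EF_D = 10+12 = 22
ES_E = 10; EF_E = 10+5 = 15
ES_F = max(EF_C=25, EF_D=22, EF_E=15) = 25; EF_F = 25+8 = 33
Expected project duration μ = 33 days. Critical path: A → C → F.

Variance along critical path = 0.444 + 2.778 + 1.000 = 4.222; σ = √4.222 = 2.055 days.
Z = (31 − 33) / 2.055 = -0.973
P(T ≤ 31) = Φ(-0.973) ≈ 0.165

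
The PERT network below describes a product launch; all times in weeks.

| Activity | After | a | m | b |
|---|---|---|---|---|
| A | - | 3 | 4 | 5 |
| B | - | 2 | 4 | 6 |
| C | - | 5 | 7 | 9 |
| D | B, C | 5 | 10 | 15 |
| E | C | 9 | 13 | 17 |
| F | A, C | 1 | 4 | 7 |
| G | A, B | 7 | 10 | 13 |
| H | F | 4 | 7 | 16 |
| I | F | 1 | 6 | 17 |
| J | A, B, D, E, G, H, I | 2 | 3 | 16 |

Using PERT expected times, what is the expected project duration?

25 weeks

te_A = (3 + 4·4 + 5)/6 = 24/6 = 4
te_B = (2 + 4·4 + 6)/6 = 24/6 = 4
te_C = (5 + 4·7 + 9)/6 = 42/6 = 7
te_D = (5 + 4·10 + 15)/6 = 60/6 = 10
te_E = (9 + 4·13 + 17)/6 = 78/6 = 13
te_F = (1 + 4·4 + 7)/6 = 24/6 = 4
te_G = (7 + 4·10 + 13)/6 = 60/6 = 10
te_H = (4 + 4·7 + 16)/6 = 48/6 = 8
te_I = (1 + 4·6 + 17)/6 = 42/6 = 7
te_J = (2 + 4·3 + 16)/6 = 30/6 = 5

Forward pass:
ES_A = 0; EF_A = 4
ES_B = 0; EF_B = 4
ES_C = 0; EF_C = 7
ES_D = max(EF_B=4, EF_C=7) = 7; EF_D = 7+10 = 17
ES_E = 7; EF_E = 7+13 = 20
ES_F = max(EF_A=4, EF_C=7) = 7; EF_F = 7+4 = 11
ES_G = max(EF_A=4, EF_B=4) = 4; EF_G = 4+10 = 14
ES_H = 11; EF_H = 11+8 = 19
ES_I = 11; EF_I = 11+7 = 18
ES_J = max(EF_A=4, EF_B=4, EF_D=17, EF_E=20, EF_G=14, EF_H=19, EF_I=18) = 20; EF_J = 20+5 = 25
Expected project duration μ = 25 weeks. Critical path: C → E → J.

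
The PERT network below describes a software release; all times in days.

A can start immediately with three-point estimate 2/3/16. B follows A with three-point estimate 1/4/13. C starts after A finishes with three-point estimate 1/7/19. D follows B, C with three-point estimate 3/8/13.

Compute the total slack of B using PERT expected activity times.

3 days

te_A = (2 + 4·3 + 16)/6 = 30/6 = 5
te_B = (1 + 4·4 + 13)/6 = 30/6 = 5
te_C = (1 + 4·7 + 19)/6 = 48/6 = 8
te_D = (3 + 4·8 + 13)/6 = 48/6 = 8

Forward pass:
ES_A = 0; EF_A = 5
ES_B = 5; EF_B = 5+5 = 10
ES_C = 5; EF_C = 5+8 = 13
ES_D = max(EF_B=10, EF_C=13) = 13; EF_D = 13+8 = 21
Expected project duration μ = 21 days. Critical path: A → C → D.

Backward pass:
LF_D = 21; LS_D = 21−8 = 13
LF_C = LS_D = 13; LS_C = 13−8 = 5
LF_B = LS_D = 13; LS_B = 13−5 = 8
LF_A = min(LS_B=8, LS_C=5) = 5; LS_A = 5−5 = 0
Slack_B = LS_B − ES_B = 8 − 5 = 3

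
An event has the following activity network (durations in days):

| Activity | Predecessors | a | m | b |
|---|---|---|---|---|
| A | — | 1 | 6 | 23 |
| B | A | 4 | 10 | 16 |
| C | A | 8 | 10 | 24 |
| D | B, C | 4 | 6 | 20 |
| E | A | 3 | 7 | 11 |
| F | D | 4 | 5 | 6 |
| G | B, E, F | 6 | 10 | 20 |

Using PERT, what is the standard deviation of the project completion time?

te_A = (1 + 4·6 + 23)/6 = 48/6 = 8; σ²_A = ((23−1)/6)² = 13.444
te_B = (4 + 4·10 + 16)/6 = 60/6 = 10; σ²_B = ((16−4)/6)² = 4.000
te_C = (8 + 4·10 + 24)/6 = 72/6 = 12; σ²_C = ((24−8)/6)² = 7.111
te_D = (4 + 4·6 + 20)/6 = 48/6 = 8; σ²_D = ((20−4)/6)² = 7.111
te_E = (3 + 4·7 + 11)/6 = 42/6 = 7; σ²_E = ((11−3)/6)² = 1.778
te_F = (4 + 4·5 + 6)/6 = 30/6 = 5; σ²_F = ((6−4)/6)² = 0.111
te_G = (6 + 4·10 + 20)/6 = 66/6 = 11; σ²_G = ((20−6)/6)² = 5.444

Forward pass:
ES_A = 0; EF_A = 8
ES_B = 8; EF_B = 8+10 = 18
ES_C = 8; EF_C = 8+12 = 20
ES_D = max(EF_B=18, EF_C=20) = 20; EF_D = 20+8 = 28
ES_E = 8; EF_E = 8+7 = 15
ES_F = 28; EF_F = 28+5 = 33
ES_G = max(EF_B=18, EF_E=15, EF_F=33) = 33; EF_G = 33+11 = 44
Expected project duration μ = 44 days. Critical path: A → C → D → F → G.

Variance along critical path = 13.444 + 7.111 + 7.111 + 0.111 + 5.444 = 33.222
σ = √33.222 = 5.764 days

5.76 days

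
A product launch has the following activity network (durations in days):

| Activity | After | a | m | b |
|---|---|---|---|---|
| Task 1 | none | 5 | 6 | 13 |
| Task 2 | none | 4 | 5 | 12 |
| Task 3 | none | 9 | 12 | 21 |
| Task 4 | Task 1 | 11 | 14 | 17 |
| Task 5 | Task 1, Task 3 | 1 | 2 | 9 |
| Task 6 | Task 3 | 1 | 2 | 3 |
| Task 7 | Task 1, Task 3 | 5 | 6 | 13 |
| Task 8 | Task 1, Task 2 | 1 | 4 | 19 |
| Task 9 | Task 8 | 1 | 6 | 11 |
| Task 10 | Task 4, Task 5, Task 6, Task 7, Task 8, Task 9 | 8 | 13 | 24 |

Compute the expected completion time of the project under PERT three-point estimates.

te_Task 1 = (5 + 4·6 + 13)/6 = 42/6 = 7
te_Task 2 = (4 + 4·5 + 12)/6 = 36/6 = 6
te_Task 3 = (9 + 4·12 + 21)/6 = 78/6 = 13
te_Task 4 = (11 + 4·14 + 17)/6 = 84/6 = 14
te_Task 5 = (1 + 4·2 + 9)/6 = 18/6 = 3
te_Task 6 = (1 + 4·2 + 3)/6 = 12/6 = 2
te_Task 7 = (5 + 4·6 + 13)/6 = 42/6 = 7
te_Task 8 = (1 + 4·4 + 19)/6 = 36/6 = 6
te_Task 9 = (1 + 4·6 + 11)/6 = 36/6 = 6
te_Task 10 = (8 + 4·13 + 24)/6 = 84/6 = 14

Forward pass:
ES_Task 1 = 0; EF_Task 1 = 7
ES_Task 2 = 0; EF_Task 2 = 6
ES_Task 3 = 0; EF_Task 3 = 13
ES_Task 4 = 7; EF_Task 4 = 7+14 = 21
ES_Task 5 = max(EF_Task 1=7, EF_Task 3=13) = 13; EF_Task 5 = 13+3 = 16
ES_Task 6 = 13; EF_Task 6 = 13+2 = 15
ES_Task 7 = max(EF_Task 1=7, EF_Task 3=13) = 13; EF_Task 7 = 13+7 = 20
ES_Task 8 = max(EF_Task 1=7, EF_Task 2=6) = 7; EF_Task 8 = 7+6 = 13
ES_Task 9 = 13; EF_Task 9 = 13+6 = 19
ES_Task 10 = max(EF_Task 4=21, EF_Task 5=16, EF_Task 6=15, EF_Task 7=20, EF_Task 8=13, EF_Task 9=19) = 21; EF_Task 10 = 21+14 = 35
Expected project duration μ = 35 days. Critical path: Task 1 → Task 4 → Task 10.

35 days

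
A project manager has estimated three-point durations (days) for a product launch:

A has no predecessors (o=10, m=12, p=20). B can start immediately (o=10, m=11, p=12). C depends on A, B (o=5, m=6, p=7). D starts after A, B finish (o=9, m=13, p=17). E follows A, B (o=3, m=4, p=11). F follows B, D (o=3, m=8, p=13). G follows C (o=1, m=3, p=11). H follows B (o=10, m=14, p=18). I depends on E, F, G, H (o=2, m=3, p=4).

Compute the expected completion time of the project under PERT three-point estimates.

te_A = (10 + 4·12 + 20)/6 = 78/6 = 13
te_B = (10 + 4·11 + 12)/6 = 66/6 = 11
te_C = (5 + 4·6 + 7)/6 = 36/6 = 6
te_D = (9 + 4·13 + 17)/6 = 78/6 = 13
te_E = (3 + 4·4 + 11)/6 = 30/6 = 5
te_F = (3 + 4·8 + 13)/6 = 48/6 = 8
te_G = (1 + 4·3 + 11)/6 = 24/6 = 4
te_H = (10 + 4·14 + 18)/6 = 84/6 = 14
te_I = (2 + 4·3 + 4)/6 = 18/6 = 3

Forward pass:
ES_A = 0; EF_A = 13
ES_B = 0; EF_B = 11
ES_C = max(EF_A=13, EF_B=11) = 13; EF_C = 13+6 = 19
ES_D = max(EF_A=13, EF_B=11) = 13; EF_D = 13+13 = 26
ES_E = max(EF_A=13, EF_B=11) = 13; EF_E = 13+5 = 18
ES_F = max(EF_B=11, EF_D=26) = 26; EF_F = 26+8 = 34
ES_G = 19; EF_G = 19+4 = 23
ES_H = 11; EF_H = 11+14 = 25
ES_I = max(EF_E=18, EF_F=34, EF_G=23, EF_H=25) = 34; EF_I = 34+3 = 37
Expected project duration μ = 37 days. Critical path: A → D → F → I.

37 days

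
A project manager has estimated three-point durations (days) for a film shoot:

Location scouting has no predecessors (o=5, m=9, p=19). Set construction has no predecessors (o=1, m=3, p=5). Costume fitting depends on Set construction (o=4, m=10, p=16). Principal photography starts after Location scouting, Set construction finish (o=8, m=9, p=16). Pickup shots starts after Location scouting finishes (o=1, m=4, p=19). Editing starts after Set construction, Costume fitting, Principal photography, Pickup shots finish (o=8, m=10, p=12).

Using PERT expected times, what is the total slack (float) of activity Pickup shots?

te_Location scouting = (5 + 4·9 + 19)/6 = 60/6 = 10
te_Set construction = (1 + 4·3 + 5)/6 = 18/6 = 3
te_Costume fitting = (4 + 4·10 + 16)/6 = 60/6 = 10
te_Principal photography = (8 + 4·9 + 16)/6 = 60/6 = 10
te_Pickup shots = (1 + 4·4 + 19)/6 = 36/6 = 6
te_Editing = (8 + 4·10 + 12)/6 = 60/6 = 10

Forward pass:
ES_Location scouting = 0; EF_Location scouting = 10
ES_Set construction = 0; EF_Set construction = 3
ES_Costume fitting = 3; EF_Costume fitting = 3+10 = 13
ES_Principal photography = max(EF_Location scouting=10, EF_Set construction=3) = 10; EF_Principal photography = 10+10 = 20
ES_Pickup shots = 10; EF_Pickup shots = 10+6 = 16
ES_Editing = max(EF_Set construction=3, EF_Costume fitting=13, EF_Principal photography=20, EF_Pickup shots=16) = 20; EF_Editing = 20+10 = 30
Expected project duration μ = 30 days. Critical path: Location scouting → Principal photography → Editing.

Backward pass:
LF_Editing = 30; LS_Editing = 30−10 = 20
LF_Pickup shots = LS_Editing = 20; LS_Pickup shots = 20−6 = 14
LF_Principal photography = LS_Editing = 20; LS_Principal photography = 20−10 = 10
LF_Costume fitting = LS_Editing = 20; LS_Costume fitting = 20−10 = 10
LF_Set construction = min(LS_Costume fitting=10, LS_Principal photography=10, LS_Editing=20) = 10; LS_Set construction = 10−3 = 7
LF_Location scouting = min(LS_Principal photography=10, LS_Pickup shots=14) = 10; LS_Location scouting = 10−10 = 0
Slack_Pickup shots = LS_Pickup shots − ES_Pickup shots = 14 − 10 = 4

4 days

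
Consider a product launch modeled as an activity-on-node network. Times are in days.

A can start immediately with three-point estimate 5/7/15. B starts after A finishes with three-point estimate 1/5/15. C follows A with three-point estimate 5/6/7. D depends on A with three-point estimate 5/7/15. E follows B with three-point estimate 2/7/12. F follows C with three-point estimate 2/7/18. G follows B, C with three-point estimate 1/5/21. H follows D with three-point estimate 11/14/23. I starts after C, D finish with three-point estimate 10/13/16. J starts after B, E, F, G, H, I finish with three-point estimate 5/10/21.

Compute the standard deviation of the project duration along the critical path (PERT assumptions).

4.08 days

te_A = (5 + 4·7 + 15)/6 = 48/6 = 8; σ²_A = ((15−5)/6)² = 2.778
te_B = (1 + 4·5 + 15)/6 = 36/6 = 6; σ²_B = ((15−1)/6)² = 5.444
te_C = (5 + 4·6 + 7)/6 = 36/6 = 6; σ²_C = ((7−5)/6)² = 0.111
te_D = (5 + 4·7 + 15)/6 = 48/6 = 8; σ²_D = ((15−5)/6)² = 2.778
te_E = (2 + 4·7 + 12)/6 = 42/6 = 7; σ²_E = ((12−2)/6)² = 2.778
te_F = (2 + 4·7 + 18)/6 = 48/6 = 8; σ²_F = ((18−2)/6)² = 7.111
te_G = (1 + 4·5 + 21)/6 = 42/6 = 7; σ²_G = ((21−1)/6)² = 11.111
te_H = (11 + 4·14 + 23)/6 = 90/6 = 15; σ²_H = ((23−11)/6)² = 4.000
te_I = (10 + 4·13 + 16)/6 = 78/6 = 13; σ²_I = ((16−10)/6)² = 1.000
te_J = (5 + 4·10 + 21)/6 = 66/6 = 11; σ²_J = ((21−5)/6)² = 7.111

Forward pass:
ES_A = 0; EF_A = 8
ES_B = 8; EF_B = 8+6 = 14
ES_C = 8; EF_C = 8+6 = 14
ES_D = 8; EF_D = 8+8 = 16
ES_E = 14; EF_E = 14+7 = 21
ES_F = 14; EF_F = 14+8 = 22
ES_G = max(EF_B=14, EF_C=14) = 14; EF_G = 14+7 = 21
ES_H = 16; EF_H = 16+15 = 31
ES_I = max(EF_C=14, EF_D=16) = 16; EF_I = 16+13 = 29
ES_J = max(EF_B=14, EF_E=21, EF_F=22, EF_G=21, EF_H=31, EF_I=29) = 31; EF_J = 31+11 = 42
Expected project duration μ = 42 days. Critical path: A → D → H → J.

Variance along critical path = 2.778 + 2.778 + 4.000 + 7.111 = 16.667
σ = √16.667 = 4.082 days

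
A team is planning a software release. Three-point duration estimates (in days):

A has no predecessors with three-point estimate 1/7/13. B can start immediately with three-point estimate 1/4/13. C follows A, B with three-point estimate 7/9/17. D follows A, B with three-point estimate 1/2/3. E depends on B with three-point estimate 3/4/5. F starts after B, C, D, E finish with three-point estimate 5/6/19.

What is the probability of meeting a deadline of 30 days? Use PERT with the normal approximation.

te_A = (1 + 4·7 + 13)/6 = 42/6 = 7; σ²_A = ((13−1)/6)² = 4.000
te_B = (1 + 4·4 + 13)/6 = 30/6 = 5; σ²_B = ((13−1)/6)² = 4.000
te_C = (7 + 4·9 + 17)/6 = 60/6 = 10; σ²_C = ((17−7)/6)² = 2.778
te_D = (1 + 4·2 + 3)/6 = 12/6 = 2; σ²_D = ((3−1)/6)² = 0.111
te_E = (3 + 4·4 + 5)/6 = 24/6 = 4; σ²_E = ((5−3)/6)² = 0.111
te_F = (5 + 4·6 + 19)/6 = 48/6 = 8; σ²_F = ((19−5)/6)² = 5.444

Forward pass:
ES_A = 0; EF_A = 7
ES_B = 0; EF_B = 5
ES_C = max(EF_A=7, EF_B=5) = 7; EF_C = 7+10 = 17
ES_D = max(EF_A=7, EF_B=5) = 7; EF_D = 7+2 = 9
ES_E = 5; EF_E = 5+4 = 9
ES_F = max(EF_B=5, EF_C=17, EF_D=9, EF_E=9) = 17; EF_F = 17+8 = 25
Expected project duration μ = 25 days. Critical path: A → C → F.

Variance along critical path = 4.000 + 2.778 + 5.444 = 12.222; σ = √12.222 = 3.496 days.
Z = (30 − 25) / 3.496 = 1.430
P(T ≤ 30) = Φ(1.430) ≈ 0.924

0.924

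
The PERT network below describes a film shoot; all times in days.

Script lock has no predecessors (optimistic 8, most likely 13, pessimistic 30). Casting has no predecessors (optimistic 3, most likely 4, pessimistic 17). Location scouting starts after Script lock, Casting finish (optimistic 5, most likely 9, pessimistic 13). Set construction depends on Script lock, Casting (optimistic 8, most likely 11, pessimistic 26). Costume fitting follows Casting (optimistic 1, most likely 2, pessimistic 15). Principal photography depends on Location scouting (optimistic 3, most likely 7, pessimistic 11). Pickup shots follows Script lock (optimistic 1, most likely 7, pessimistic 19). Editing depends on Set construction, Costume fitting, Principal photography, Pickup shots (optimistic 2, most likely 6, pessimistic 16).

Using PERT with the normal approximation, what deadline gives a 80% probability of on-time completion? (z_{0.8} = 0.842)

te_Script lock = (8 + 4·13 + 30)/6 = 90/6 = 15; σ²_Script lock = ((30−8)/6)² = 13.444
te_Casting = (3 + 4·4 + 17)/6 = 36/6 = 6; σ²_Casting = ((17−3)/6)² = 5.444
te_Location scouting = (5 + 4·9 + 13)/6 = 54/6 = 9; σ²_Location scouting = ((13−5)/6)² = 1.778
te_Set construction = (8 + 4·11 + 26)/6 = 78/6 = 13; σ²_Set construction = ((26−8)/6)² = 9.000
te_Costume fitting = (1 + 4·2 + 15)/6 = 24/6 = 4; σ²_Costume fitting = ((15−1)/6)² = 5.444
te_Principal photography = (3 + 4·7 + 11)/6 = 42/6 = 7; σ²_Principal photography = ((11−3)/6)² = 1.778
te_Pickup shots = (1 + 4·7 + 19)/6 = 48/6 = 8; σ²_Pickup shots = ((19−1)/6)² = 9.000
te_Editing = (2 + 4·6 + 16)/6 = 42/6 = 7; σ²_Editing = ((16−2)/6)² = 5.444

Forward pass:
ES_Script lock = 0; EF_Script lock = 15
ES_Casting = 0; EF_Casting = 6
ES_Location scouting = max(EF_Script lock=15, EF_Casting=6) = 15; EF_Location scouting = 15+9 = 24
ES_Set construction = max(EF_Script lock=15, EF_Casting=6) = 15; EF_Set construction = 15+13 = 28
ES_Costume fitting = 6; EF_Costume fitting = 6+4 = 10
ES_Principal photography = 24; EF_Principal photography = 24+7 = 31
ES_Pickup shots = 15; EF_Pickup shots = 15+8 = 23
ES_Editing = max(EF_Set construction=28, EF_Costume fitting=10, EF_Principal photography=31, EF_Pickup shots=23) = 31; EF_Editing = 31+7 = 38
Expected project duration μ = 38 days. Critical path: Script lock → Location scouting → Principal photography → Editing.

Variance along critical path = 13.444 + 1.778 + 1.778 + 5.444 = 22.444; σ = 4.738 days.
D = μ + z·σ = 38 + 0.842·4.738 = 42.0 days

42.0 days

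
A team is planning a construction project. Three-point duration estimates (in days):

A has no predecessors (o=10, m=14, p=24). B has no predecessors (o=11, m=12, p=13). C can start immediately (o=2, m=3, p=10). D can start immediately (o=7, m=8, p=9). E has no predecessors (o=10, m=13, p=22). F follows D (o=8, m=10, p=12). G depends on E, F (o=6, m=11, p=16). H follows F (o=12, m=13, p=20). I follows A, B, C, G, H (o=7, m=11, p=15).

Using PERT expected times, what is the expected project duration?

te_A = (10 + 4·14 + 24)/6 = 90/6 = 15
te_B = (11 + 4·12 + 13)/6 = 72/6 = 12
te_C = (2 + 4·3 + 10)/6 = 24/6 = 4
te_D = (7 + 4·8 + 9)/6 = 48/6 = 8
te_E = (10 + 4·13 + 22)/6 = 84/6 = 14
te_F = (8 + 4·10 + 12)/6 = 60/6 = 10
te_G = (6 + 4·11 + 16)/6 = 66/6 = 11
te_H = (12 + 4·13 + 20)/6 = 84/6 = 14
te_I = (7 + 4·11 + 15)/6 = 66/6 = 11

Forward pass:
ES_A = 0; EF_A = 15
ES_B = 0; EF_B = 12
ES_C = 0; EF_C = 4
ES_D = 0; EF_D = 8
ES_E = 0; EF_E = 14
ES_F = 8; EF_F = 8+10 = 18
ES_G = max(EF_E=14, EF_F=18) = 18; EF_G = 18+11 = 29
ES_H = 18; EF_H = 18+14 = 32
ES_I = max(EF_A=15, EF_B=12, EF_C=4, EF_G=29, EF_H=32) = 32; EF_I = 32+11 = 43
Expected project duration μ = 43 days. Critical path: D → F → H → I.

43 days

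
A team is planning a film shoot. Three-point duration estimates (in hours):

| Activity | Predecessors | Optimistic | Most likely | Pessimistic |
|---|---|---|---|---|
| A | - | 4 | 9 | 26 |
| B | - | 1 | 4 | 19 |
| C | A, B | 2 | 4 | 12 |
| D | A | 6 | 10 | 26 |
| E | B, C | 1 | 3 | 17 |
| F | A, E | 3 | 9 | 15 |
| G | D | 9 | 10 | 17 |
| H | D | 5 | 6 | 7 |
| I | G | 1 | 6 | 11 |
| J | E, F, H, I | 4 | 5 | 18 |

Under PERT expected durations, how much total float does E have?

10 hours

te_A = (4 + 4·9 + 26)/6 = 66/6 = 11
te_B = (1 + 4·4 + 19)/6 = 36/6 = 6
te_C = (2 + 4·4 + 12)/6 = 30/6 = 5
te_D = (6 + 4·10 + 26)/6 = 72/6 = 12
te_E = (1 + 4·3 + 17)/6 = 30/6 = 5
te_F = (3 + 4·9 + 15)/6 = 54/6 = 9
te_G = (9 + 4·10 + 17)/6 = 66/6 = 11
te_H = (5 + 4·6 + 7)/6 = 36/6 = 6
te_I = (1 + 4·6 + 11)/6 = 36/6 = 6
te_J = (4 + 4·5 + 18)/6 = 42/6 = 7

Forward pass:
ES_A = 0; EF_A = 11
ES_B = 0; EF_B = 6
ES_C = max(EF_A=11, EF_B=6) = 11; EF_C = 11+5 = 16
ES_D = 11; EF_D = 11+12 = 23
ES_E = max(EF_B=6, EF_C=16) = 16; EF_E = 16+5 = 21
ES_F = max(EF_A=11, EF_E=21) = 21; EF_F = 21+9 = 30
ES_G = 23; EF_G = 23+11 = 34
ES_H = 23; EF_H = 23+6 = 29
ES_I = 34; EF_I = 34+6 = 40
ES_J = max(EF_E=21, EF_F=30, EF_H=29, EF_I=40) = 40; EF_J = 40+7 = 47
Expected project duration μ = 47 hours. Critical path: A → D → G → I → J.

Backward pass:
LF_J = 47; LS_J = 47−7 = 40
LF_I = LS_J = 40; LS_I = 40−6 = 34
LF_H = LS_J = 40; LS_H = 40−6 = 34
LF_G = LS_I = 34; LS_G = 34−11 = 23
LF_F = LS_J = 40; LS_F = 40−9 = 31
LF_E = min(LS_F=31, LS_J=40) = 31; LS_E = 31−5 = 26
LF_D = min(LS_G=23, LS_H=34) = 23; LS_D = 23−12 = 11
LF_C = LS_E = 26; LS_C = 26−5 = 21
LF_B = min(LS_C=21, LS_E=26) = 21; LS_B = 21−6 = 15
LF_A = min(LS_C=21, LS_D=11, LS_F=31) = 11; LS_A = 11−11 = 0
Slack_E = LS_E − ES_E = 26 − 16 = 10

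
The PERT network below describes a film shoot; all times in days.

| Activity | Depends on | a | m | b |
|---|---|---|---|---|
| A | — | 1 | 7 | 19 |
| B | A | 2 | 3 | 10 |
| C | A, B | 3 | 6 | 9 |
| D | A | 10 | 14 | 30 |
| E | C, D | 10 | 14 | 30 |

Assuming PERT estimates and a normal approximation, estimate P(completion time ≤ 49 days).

te_A = (1 + 4·7 + 19)/6 = 48/6 = 8; σ²_A = ((19−1)/6)² = 9.000
te_B = (2 + 4·3 + 10)/6 = 24/6 = 4; σ²_B = ((10−2)/6)² = 1.778
te_C = (3 + 4·6 + 9)/6 = 36/6 = 6; σ²_C = ((9−3)/6)² = 1.000
te_D = (10 + 4·14 + 30)/6 = 96/6 = 16; σ²_D = ((30−10)/6)² = 11.111
te_E = (10 + 4·14 + 30)/6 = 96/6 = 16; σ²_E = ((30−10)/6)² = 11.111

Forward pass:
ES_A = 0; EF_A = 8
ES_B = 8; EF_B = 8+4 = 12
ES_C = max(EF_A=8, EF_B=12) = 12; EF_C = 12+6 = 18
ES_D = 8; EF_D = 8+16 = 24
ES_E = max(EF_C=18, EF_D=24) = 24; EF_E = 24+16 = 40
Expected project duration μ = 40 days. Critical path: A → D → E.

Variance along critical path = 9.000 + 11.111 + 11.111 = 31.222; σ = √31.222 = 5.588 days.
Z = (49 − 40) / 5.588 = 1.611
P(T ≤ 49) = Φ(1.611) ≈ 0.946

0.946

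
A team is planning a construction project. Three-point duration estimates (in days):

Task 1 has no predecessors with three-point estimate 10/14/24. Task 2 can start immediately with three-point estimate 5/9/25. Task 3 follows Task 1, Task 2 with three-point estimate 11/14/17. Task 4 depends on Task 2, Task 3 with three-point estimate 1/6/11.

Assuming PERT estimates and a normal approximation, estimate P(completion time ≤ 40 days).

te_Task 1 = (10 + 4·14 + 24)/6 = 90/6 = 15; σ²_Task 1 = ((24−10)/6)² = 5.444
te_Task 2 = (5 + 4·9 + 25)/6 = 66/6 = 11; σ²_Task 2 = ((25−5)/6)² = 11.111
te_Task 3 = (11 + 4·14 + 17)/6 = 84/6 = 14; σ²_Task 3 = ((17−11)/6)² = 1.000
te_Task 4 = (1 + 4·6 + 11)/6 = 36/6 = 6; σ²_Task 4 = ((11−1)/6)² = 2.778

Forward pass:
ES_Task 1 = 0; EF_Task 1 = 15
ES_Task 2 = 0; EF_Task 2 = 11
ES_Task 3 = max(EF_Task 1=15, EF_Task 2=11) = 15; EF_Task 3 = 15+14 = 29
ES_Task 4 = max(EF_Task 2=11, EF_Task 3=29) = 29; EF_Task 4 = 29+6 = 35
Expected project duration μ = 35 days. Critical path: Task 1 → Task 3 → Task 4.

Variance along critical path = 5.444 + 1.000 + 2.778 = 9.222; σ = √9.222 = 3.037 days.
Z = (40 − 35) / 3.037 = 1.646
P(T ≤ 40) = Φ(1.646) ≈ 0.950

0.950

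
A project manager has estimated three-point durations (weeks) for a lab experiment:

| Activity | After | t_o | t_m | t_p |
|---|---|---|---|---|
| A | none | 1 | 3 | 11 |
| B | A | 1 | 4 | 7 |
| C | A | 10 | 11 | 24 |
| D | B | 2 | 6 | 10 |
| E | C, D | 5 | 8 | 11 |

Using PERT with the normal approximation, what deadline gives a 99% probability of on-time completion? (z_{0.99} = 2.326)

te_A = (1 + 4·3 + 11)/6 = 24/6 = 4; σ²_A = ((11−1)/6)² = 2.778
te_B = (1 + 4·4 + 7)/6 = 24/6 = 4; σ²_B = ((7−1)/6)² = 1.000
te_C = (10 + 4·11 + 24)/6 = 78/6 = 13; σ²_C = ((24−10)/6)² = 5.444
te_D = (2 + 4·6 + 10)/6 = 36/6 = 6; σ²_D = ((10−2)/6)² = 1.778
te_E = (5 + 4·8 + 11)/6 = 48/6 = 8; σ²_E = ((11−5)/6)² = 1.000

Forward pass:
ES_A = 0; EF_A = 4
ES_B = 4; EF_B = 4+4 = 8
ES_C = 4; EF_C = 4+13 = 17
ES_D = 8; EF_D = 8+6 = 14
ES_E = max(EF_C=17, EF_D=14) = 17; EF_E = 17+8 = 25
Expected project duration μ = 25 weeks. Critical path: A → C → E.

Variance along critical path = 2.778 + 5.444 + 1.000 = 9.222; σ = 3.037 weeks.
D = μ + z·σ = 25 + 2.326·3.037 = 32.1 weeks

32.1 weeks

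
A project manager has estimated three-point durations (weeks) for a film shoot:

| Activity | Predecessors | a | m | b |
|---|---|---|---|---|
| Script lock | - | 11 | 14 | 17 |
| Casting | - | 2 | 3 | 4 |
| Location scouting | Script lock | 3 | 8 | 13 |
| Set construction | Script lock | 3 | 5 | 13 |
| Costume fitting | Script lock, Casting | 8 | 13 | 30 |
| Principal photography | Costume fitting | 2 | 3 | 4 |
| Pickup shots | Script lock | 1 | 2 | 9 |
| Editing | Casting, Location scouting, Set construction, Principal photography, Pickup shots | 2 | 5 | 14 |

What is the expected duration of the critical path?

38 weeks

te_Script lock = (11 + 4·14 + 17)/6 = 84/6 = 14
te_Casting = (2 + 4·3 + 4)/6 = 18/6 = 3
te_Location scouting = (3 + 4·8 + 13)/6 = 48/6 = 8
te_Set construction = (3 + 4·5 + 13)/6 = 36/6 = 6
te_Costume fitting = (8 + 4·13 + 30)/6 = 90/6 = 15
te_Principal photography = (2 + 4·3 + 4)/6 = 18/6 = 3
te_Pickup shots = (1 + 4·2 + 9)/6 = 18/6 = 3
te_Editing = (2 + 4·5 + 14)/6 = 36/6 = 6

Forward pass:
ES_Script lock = 0; EF_Script lock = 14
ES_Casting = 0; EF_Casting = 3
ES_Location scouting = 14; EF_Location scouting = 14+8 = 22
ES_Set construction = 14; EF_Set construction = 14+6 = 20
ES_Costume fitting = max(EF_Script lock=14, EF_Casting=3) = 14; EF_Costume fitting = 14+15 = 29
ES_Principal photography = 29; EF_Principal photography = 29+3 = 32
ES_Pickup shots = 14; EF_Pickup shots = 14+3 = 17
ES_Editing = max(EF_Casting=3, EF_Location scouting=22, EF_Set construction=20, EF_Principal photography=32, EF_Pickup shots=17) = 32; EF_Editing = 32+6 = 38
Expected project duration μ = 38 weeks. Critical path: Script lock → Costume fitting → Principal photography → Editing.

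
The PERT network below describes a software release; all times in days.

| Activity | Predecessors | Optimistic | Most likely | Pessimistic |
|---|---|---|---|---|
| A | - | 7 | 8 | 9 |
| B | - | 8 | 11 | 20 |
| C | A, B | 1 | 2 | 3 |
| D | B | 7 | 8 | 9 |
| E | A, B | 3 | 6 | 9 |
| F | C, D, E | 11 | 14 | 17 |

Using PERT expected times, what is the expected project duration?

te_A = (7 + 4·8 + 9)/6 = 48/6 = 8
te_B = (8 + 4·11 + 20)/6 = 72/6 = 12
te_C = (1 + 4·2 + 3)/6 = 12/6 = 2
te_D = (7 + 4·8 + 9)/6 = 48/6 = 8
te_E = (3 + 4·6 + 9)/6 = 36/6 = 6
te_F = (11 + 4·14 + 17)/6 = 84/6 = 14

Forward pass:
ES_A = 0; EF_A = 8
ES_B = 0; EF_B = 12
ES_C = max(EF_A=8, EF_B=12) = 12; EF_C = 12+2 = 14
ES_D = 12; EF_D = 12+8 = 20
ES_E = max(EF_A=8, EF_B=12) = 12; EF_E = 12+6 = 18
ES_F = max(EF_C=14, EF_D=20, EF_E=18) = 20; EF_F = 20+14 = 34
Expected project duration μ = 34 days. Critical path: B → D → F.

34 days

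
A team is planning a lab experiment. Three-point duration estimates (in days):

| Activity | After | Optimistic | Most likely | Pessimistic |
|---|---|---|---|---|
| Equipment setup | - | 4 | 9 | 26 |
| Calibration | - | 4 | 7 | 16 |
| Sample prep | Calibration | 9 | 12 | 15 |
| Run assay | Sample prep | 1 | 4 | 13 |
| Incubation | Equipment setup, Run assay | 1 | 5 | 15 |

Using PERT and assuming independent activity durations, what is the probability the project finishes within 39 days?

0.982

te_Equipment setup = (4 + 4·9 + 26)/6 = 66/6 = 11; σ²_Equipment setup = ((26−4)/6)² = 13.444
te_Calibration = (4 + 4·7 + 16)/6 = 48/6 = 8; σ²_Calibration = ((16−4)/6)² = 4.000
te_Sample prep = (9 + 4·12 + 15)/6 = 72/6 = 12; σ²_Sample prep = ((15−9)/6)² = 1.000
te_Run assay = (1 + 4·4 + 13)/6 = 30/6 = 5; σ²_Run assay = ((13−1)/6)² = 4.000
te_Incubation = (1 + 4·5 + 15)/6 = 36/6 = 6; σ²_Incubation = ((15−1)/6)² = 5.444

Forward pass:
ES_Equipment setup = 0; EF_Equipment setup = 11
ES_Calibration = 0; EF_Calibration = 8
ES_Sample prep = 8; EF_Sample prep = 8+12 = 20
ES_Run assay = 20; EF_Run assay = 20+5 = 25
ES_Incubation = max(EF_Equipment setup=11, EF_Run assay=25) = 25; EF_Incubation = 25+6 = 31
Expected project duration μ = 31 days. Critical path: Calibration → Sample prep → Run assay → Incubation.

Variance along critical path = 4.000 + 1.000 + 4.000 + 5.444 = 14.444; σ = √14.444 = 3.801 days.
Z = (39 − 31) / 3.801 = 2.105
P(T ≤ 39) = Φ(2.105) ≈ 0.982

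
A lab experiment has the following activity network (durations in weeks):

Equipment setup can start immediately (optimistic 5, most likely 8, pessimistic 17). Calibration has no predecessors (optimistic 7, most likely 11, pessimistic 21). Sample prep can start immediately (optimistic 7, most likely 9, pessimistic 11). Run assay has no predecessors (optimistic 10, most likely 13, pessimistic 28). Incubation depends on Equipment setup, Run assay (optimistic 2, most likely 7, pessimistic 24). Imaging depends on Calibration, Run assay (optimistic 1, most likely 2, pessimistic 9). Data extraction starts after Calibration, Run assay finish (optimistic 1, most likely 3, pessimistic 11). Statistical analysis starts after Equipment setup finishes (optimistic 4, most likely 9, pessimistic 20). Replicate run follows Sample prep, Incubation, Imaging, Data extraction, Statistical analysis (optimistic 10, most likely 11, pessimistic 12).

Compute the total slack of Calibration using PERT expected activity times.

8 weeks

te_Equipment setup = (5 + 4·8 + 17)/6 = 54/6 = 9
te_Calibration = (7 + 4·11 + 21)/6 = 72/6 = 12
te_Sample prep = (7 + 4·9 + 11)/6 = 54/6 = 9
te_Run assay = (10 + 4·13 + 28)/6 = 90/6 = 15
te_Incubation = (2 + 4·7 + 24)/6 = 54/6 = 9
te_Imaging = (1 + 4·2 + 9)/6 = 18/6 = 3
te_Data extraction = (1 + 4·3 + 11)/6 = 24/6 = 4
te_Statistical analysis = (4 + 4·9 + 20)/6 = 60/6 = 10
te_Replicate run = (10 + 4·11 + 12)/6 = 66/6 = 11

Forward pass:
ES_Equipment setup = 0; EF_Equipment setup = 9
ES_Calibration = 0; EF_Calibration = 12
ES_Sample prep = 0; EF_Sample prep = 9
ES_Run assay = 0; EF_Run assay = 15
ES_Incubation = max(EF_Equipment setup=9, EF_Run assay=15) = 15; EF_Incubation = 15+9 = 24
ES_Imaging = max(EF_Calibration=12, EF_Run assay=15) = 15; EF_Imaging = 15+3 = 18
ES_Data extraction = max(EF_Calibration=12, EF_Run assay=15) = 15; EF_Data extraction = 15+4 = 19
ES_Statistical analysis = 9; EF_Statistical analysis = 9+10 = 19
ES_Replicate run = max(EF_Sample prep=9, EF_Incubation=24, EF_Imaging=18, EF_Data extraction=19, EF_Statistical analysis=19) = 24; EF_Replicate run = 24+11 = 35
Expected project duration μ = 35 weeks. Critical path: Run assay → Incubation → Replicate run.

Backward pass:
LF_Replicate run = 35; LS_Replicate run = 35−11 = 24
LF_Statistical analysis = LS_Replicate run = 24; LS_Statistical analysis = 24−10 = 14
LF_Data extraction = LS_Replicate run = 24; LS_Data extraction = 24−4 = 20
LF_Imaging = LS_Replicate run = 24; LS_Imaging = 24−3 = 21
LF_Incubation = LS_Replicate run = 24; LS_Incubation = 24−9 = 15
LF_Run assay = min(LS_Incubation=15, LS_Imaging=21, LS_Data extraction=20) = 15; LS_Run assay = 15−15 = 0
LF_Sample prep = LS_Replicate run = 24; LS_Sample prep = 24−9 = 15
LF_Calibration = min(LS_Imaging=21, LS_Data extraction=20) = 20; LS_Calibration = 20−12 = 8
LF_Equipment setup = min(LS_Incubation=15, LS_Statistical analysis=14) = 14; LS_Equipment setup = 14−9 = 5
Slack_Calibration = LS_Calibration − ES_Calibration = 8 − 0 = 8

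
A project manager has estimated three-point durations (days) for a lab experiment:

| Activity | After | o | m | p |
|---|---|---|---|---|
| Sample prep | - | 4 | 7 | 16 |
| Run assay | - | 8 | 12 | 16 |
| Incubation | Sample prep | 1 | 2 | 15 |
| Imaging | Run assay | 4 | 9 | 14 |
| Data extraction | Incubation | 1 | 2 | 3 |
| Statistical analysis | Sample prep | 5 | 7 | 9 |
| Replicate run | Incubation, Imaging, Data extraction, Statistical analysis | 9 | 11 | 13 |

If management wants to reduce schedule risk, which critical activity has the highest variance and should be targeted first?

te_Sample prep = (4 + 4·7 + 16)/6 = 48/6 = 8; σ²_Sample prep = ((16−4)/6)² = 4.000
te_Run assay = (8 + 4·12 + 16)/6 = 72/6 = 12; σ²_Run assay = ((16−8)/6)² = 1.778
te_Incubation = (1 + 4·2 + 15)/6 = 24/6 = 4; σ²_Incubation = ((15−1)/6)² = 5.444
te_Imaging = (4 + 4·9 + 14)/6 = 54/6 = 9; σ²_Imaging = ((14−4)/6)² = 2.778
te_Data extraction = (1 + 4·2 + 3)/6 = 12/6 = 2; σ²_Data extraction = ((3−1)/6)² = 0.111
te_Statistical analysis = (5 + 4·7 + 9)/6 = 42/6 = 7; σ²_Statistical analysis = ((9−5)/6)² = 0.444
te_Replicate run = (9 + 4·11 + 13)/6 = 66/6 = 11; σ²_Replicate run = ((13−9)/6)² = 0.444

Forward pass:
ES_Sample prep = 0; EF_Sample prep = 8
ES_Run assay = 0; EF_Run assay = 12
ES_Incubation = 8; EF_Incubation = 8+4 = 12
ES_Imaging = 12; EF_Imaging = 12+9 = 21
ES_Data extraction = 12; EF_Data extraction = 12+2 = 14
ES_Statistical analysis = 8; EF_Statistical analysis = 8+7 = 15
ES_Replicate run = max(EF_Incubation=12, EF_Imaging=21, EF_Data extraction=14, EF_Statistical analysis=15) = 21; EF_Replicate run = 21+11 = 32
Expected project duration μ = 32 days. Critical path: Run assay → Imaging → Replicate run.

Variances on critical path: σ²_Run assay=1.778, σ²_Imaging=2.778, σ²_Replicate run=0.444.
Largest is σ²_Imaging = 2.778.

Imaging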